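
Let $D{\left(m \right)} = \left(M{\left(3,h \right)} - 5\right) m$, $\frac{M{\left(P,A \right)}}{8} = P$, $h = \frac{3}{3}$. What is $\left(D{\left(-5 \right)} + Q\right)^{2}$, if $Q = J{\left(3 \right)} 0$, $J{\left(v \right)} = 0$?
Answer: $9025$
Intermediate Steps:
$Q = 0$ ($Q = 0 \cdot 0 = 0$)
$h = 1$ ($h = 3 \cdot \frac{1}{3} = 1$)
$M{\left(P,A \right)} = 8 P$
$D{\left(m \right)} = 19 m$ ($D{\left(m \right)} = \left(8 \cdot 3 - 5\right) m = \left(24 - 5\right) m = 19 m$)
$\left(D{\left(-5 \right)} + Q\right)^{2} = \left(19 \left(-5\right) + 0\right)^{2} = \left(-95 + 0\right)^{2} = \left(-95\right)^{2} = 9025$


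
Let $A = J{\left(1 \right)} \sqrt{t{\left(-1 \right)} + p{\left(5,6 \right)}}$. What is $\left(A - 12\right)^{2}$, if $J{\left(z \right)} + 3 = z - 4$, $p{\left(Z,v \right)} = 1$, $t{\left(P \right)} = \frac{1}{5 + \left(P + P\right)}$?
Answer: $192 + 96 \sqrt{3} \approx 358.28$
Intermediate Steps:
$t{\left(P \right)} = \frac{1}{5 + 2 P}$
$J{\left(z \right)} = -7 + z$ ($J{\left(z \right)} = -3 + \left(z - 4\right) = -3 + \left(-4 + z\right) = -7 + z$)
$A = - 4 \sqrt{3}$ ($A = \left(-7 + 1\right) \sqrt{\frac{1}{5 + 2 \left(-1\right)} + 1} = - 6 \sqrt{\frac{1}{5 - 2} + 1} = - 6 \sqrt{\frac{1}{3} + 1} = - 6 \sqrt{\frac{4}{3}} = - 6 \frac{2 \sqrt{3}}{3} = - 4 \sqrt{3} \approx -6.9282$)
$\left(A - 12\right)^{2} = \left(- 4 \sqrt{3} - 12\right)^{2} = \left(-12 - 4 \sqrt{3}\right)^{2}$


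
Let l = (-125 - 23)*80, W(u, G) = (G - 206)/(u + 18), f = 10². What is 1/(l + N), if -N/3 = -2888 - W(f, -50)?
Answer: -59/187768 ≈ -0.00031422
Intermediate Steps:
f = 100
W(u, G) = (-206 + G)/(18 + u)
l = -11840 (l = -148*80 = -11840)
N = 510792/59 (N = -3*(-2888 - (-206 - 50)/(18 + 100)) = -3*(-2888 - (-256)/118) = -3*(-2888 - 1*(-128/59)) = -3*(-2888 + 128/59) = -3*(-170264/59) = 510792/59 ≈ 8657.5)
1/(l + N) = 1/(-11840 + 510792/59) = 1/(-187768/59) = -59/187768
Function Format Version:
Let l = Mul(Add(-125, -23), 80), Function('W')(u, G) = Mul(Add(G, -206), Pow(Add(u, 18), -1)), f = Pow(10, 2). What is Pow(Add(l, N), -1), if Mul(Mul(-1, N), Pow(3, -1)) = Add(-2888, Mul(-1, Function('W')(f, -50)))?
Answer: Rational(-59, 187768) ≈ -0.00031422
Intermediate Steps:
f = 100
Function('W')(u, G) = Mul(Pow(Add(18, u), -1), Add(-206, G)) (Function('W')(u, G) = Mul(Add(-206, G), Pow(Add(18, u), -1)) = Mul(Pow(Add(18, u), -1), Add(-206, G)))
l = -11840 (l = Mul(-148, 80) = -11840)
N = Rational(510792, 59) (N = Mul(-3, Add(-2888, Mul(-1, Mul(Pow(Add(18, 100), -1), Add(-206, -50))))) = Mul(-3, Add(-2888, Mul(-1, Mul(Pow(118, -1), -256)))) = Mul(-3, Add(-2888, Mul(-1, Mul(Rational(1, 118), -256)))) = Mul(-3, Add(-2888, Mul(-1, Rational(-128, 59)))) = Mul(-3, Add(-2888, Rational(128, 59))) = Mul(-3, Rational(-170264, 59)) = Rational(510792, 59) ≈ 8657.5)
Pow(Add(l, N), -1) = Pow(Add(-11840, Rational(510792, 59)), -1) = Pow(Rational(-187768, 59), -1) = Rational(-59, 187768)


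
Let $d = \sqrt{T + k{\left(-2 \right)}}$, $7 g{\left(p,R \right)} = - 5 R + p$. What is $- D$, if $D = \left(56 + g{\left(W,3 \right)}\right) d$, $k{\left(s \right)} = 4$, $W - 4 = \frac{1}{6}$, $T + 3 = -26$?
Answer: $- \frac{11435 i}{42} \approx - 272.26 i$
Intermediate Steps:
$T = -29$ ($T = -3 - 26 = -29$)
$W = \frac{25}{6}$ ($W = 4 + \frac{1}{6} = \frac{25}{6} \approx 4.1667$)
$g{\left(p,R \right)} = - \frac{5 R}{7} + \frac{p}{7}$ ($g{\left(p,R \right)} = \frac{- 5 R + p}{7} = \frac{p - 5 R}{7} = - \frac{5 R}{7} + \frac{p}{7}$)
$d = 5 i$ ($d = \sqrt{-29 + 4} = \sqrt{-25} = 5 i \approx 5.0 i$)
$D = \frac{11435 i}{42}$ ($D = \left(56 + \left(\left(- \frac{5}{7}\right) 3 + \frac{1}{7} \cdot \frac{25}{6}\right)\right) 5 i = \left(56 + \left(- \frac{15}{7} + \frac{25}{42}\right)\right) 5 i = \left(56 - \frac{65}{42}\right) 5 i = \frac{2287 \cdot 5 i}{42} = \frac{11435 i}{42} \approx 272.26 i$)
$- D = - \frac{11435 i}{42}$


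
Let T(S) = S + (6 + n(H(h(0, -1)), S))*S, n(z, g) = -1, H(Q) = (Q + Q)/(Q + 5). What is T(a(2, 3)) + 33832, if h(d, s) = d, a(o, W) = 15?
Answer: 33922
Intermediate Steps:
H(Q) = 2*Q/(5 + Q) (H(Q) = (2*Q)/(5 + Q) = 2*Q/(5 + Q))
T(S) = 6*S (T(S) = S + (6 - 1)*S = S + 5*S = 6*S)
T(a(2, 3)) + 33832 = 6*15 + 33832 = 90 + 33832 = 33922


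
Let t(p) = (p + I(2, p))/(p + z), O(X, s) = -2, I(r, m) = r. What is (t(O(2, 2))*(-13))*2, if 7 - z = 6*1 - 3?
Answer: 0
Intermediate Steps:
z = 4 (z = 7 - (6*1 - 3) = 7 - (6 - 3) = 7 - 1*3 = 7 - 3 = 4)
t(p) = (2 + p)/(4 + p) (t(p) = (p + 2)/(p + 4) = (2 + p)/(4 + p))
(t(O(2, 2))*(-13))*2 = (((2 - 2)/(4 - 2))*(-13))*2 = ((0/2)*(-13))*2 = (((½)*0)*(-13))*2 = (0*(-13))*2 = 0*2 = 0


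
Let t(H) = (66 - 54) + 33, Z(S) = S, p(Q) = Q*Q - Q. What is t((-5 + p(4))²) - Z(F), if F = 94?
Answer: -49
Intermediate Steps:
p(Q) = Q² - Q
t(H) = 45 (t(H) = 12 + 33 = 45)
t((-5 + p(4))²) - Z(F) = 45 - 1*94 = 45 - 94 = -49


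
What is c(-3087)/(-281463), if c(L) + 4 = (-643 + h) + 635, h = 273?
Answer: -87/93821 ≈ -0.00092730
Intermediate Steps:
c(L) = 261 (c(L) = -4 + ((-643 + 273) + 635) = -4 + (-370 + 635) = -4 + 265 = 261)
c(-3087)/(-281463) = 261/(-281463) = 261*(-1/281463) = -87/93821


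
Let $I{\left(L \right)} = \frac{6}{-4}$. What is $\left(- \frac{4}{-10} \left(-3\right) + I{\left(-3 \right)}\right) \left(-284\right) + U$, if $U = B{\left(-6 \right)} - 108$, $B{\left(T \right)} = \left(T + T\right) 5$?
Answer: $\frac{2994}{5} \approx 598.8$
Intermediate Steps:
$I{\left(L \right)} = - \frac{3}{2}$ ($I{\left(L \right)} = 6 \left(- \frac{1}{4}\right) = - \frac{3}{2}$)
$B{\left(T \right)} = 10 T$ ($B{\left(T \right)} = 2 T 5 = 10 T$)
$U = -168$ ($U = 10 \left(-6\right) - 108 = -60 - 108 = -168$)
$\left(- \frac{4}{-10} \left(-3\right) + I{\left(-3 \right)}\right) \left(-284\right) + U = \left(- \frac{4}{-10} \left(-3\right) - \frac{3}{2}\right) \left(-284\right) - 168 = \left(\left(-4\right) \left(- \frac{1}{10}\right) \left(-3\right) - \frac{3}{2}\right) \left(-284\right) - 168 = \left(\frac{2}{5} \left(-3\right) - \frac{3}{2}\right) \left(-284\right) - 168 = \left(- \frac{6}{5} - \frac{3}{2}\right) \left(-284\right) - 168 = \left(- \frac{27}{10}\right) \left(-284\right) - 168 = \frac{3834}{5} - 168 = \frac{2994}{5}$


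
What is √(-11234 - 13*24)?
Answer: I*√11546 ≈ 107.45*I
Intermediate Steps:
√(-11234 - 13*24) = √(-11234 - 312) = √(-11546) = I*√11546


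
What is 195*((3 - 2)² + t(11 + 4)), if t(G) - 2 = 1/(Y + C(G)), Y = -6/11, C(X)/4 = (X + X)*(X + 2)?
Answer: 4375345/7478 ≈ 585.10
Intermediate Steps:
C(X) = 8*X*(2 + X) (C(X) = 4*((X + X)*(X + 2)) = 4*((2*X)*(2 + X)) = 4*(2*X*(2 + X)) = 8*X*(2 + X))
Y = -6/11 (Y = -6*1/11 = -6/11 ≈ -0.54545)
t(G) = 2 + 1/(-6/11 + 8*G*(2 + G))
195*((3 - 2)² + t(11 + 4)) = 195*((3 - 2)² + (-1 + 176*(11 + 4)*(2 + (11 + 4)))/(2*(-3 + 44*(11 + 4)*(2 + (11 + 4))))) = 195*(1² + (-1 + 176*15*(2 + 15))/(2*(-3 + 44*15*(2 + 15)))) = 195*(1 + (-1 + 176*15*17)/(2*(-3 + 44*15*17))) = 195*(1 + (-1 + 44880)/(2*(-3 + 11220))) = 195*(1 + (½)*44879/11217) = 195*(1 + (½)*(1/11217)*44879) = 195*(1 + 44879/22434) = 195*(67313/22434) = 4375345/7478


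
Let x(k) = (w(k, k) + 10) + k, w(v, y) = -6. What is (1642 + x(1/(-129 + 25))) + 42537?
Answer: 4595031/104 ≈ 44183.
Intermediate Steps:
x(k) = 4 + k (x(k) = (-6 + 10) + k = 4 + k)
(1642 + x(1/(-129 + 25))) + 42537 = (1642 + (4 + 1/(-129 + 25))) + 42537 = (1642 + (4 + 1/(-104))) + 42537 = (1642 + (4 - 1/104)) + 42537 = (1642 + 415/104) + 42537 = 171183/104 + 42537 = 4595031/104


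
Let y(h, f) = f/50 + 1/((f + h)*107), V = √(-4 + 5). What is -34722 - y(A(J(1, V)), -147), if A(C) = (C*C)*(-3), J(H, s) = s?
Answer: -278620456/8025 ≈ -34719.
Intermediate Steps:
V = 1 (V = √1 = 1)
A(C) = -3*C² (A(C) = C²*(-3) = -3*C²)
y(h, f) = f/50 + 1/(107*(f + h)) (y(h, f) = f*(1/50) + (1/107)/(f + h) = f/50 + 1/(107*(f + h)))
-34722 - y(A(J(1, V)), -147) = -34722 - (1/107 + (1/50)*(-147)² + (1/50)*(-147)*(-3*1²))/(-147 - 3*1²) = -34722 - (1/107 + (1/50)*21609 + (1/50)*(-147)*(-3*1))/(-147 - 3*1) = -34722 - (1/107 + 21609/50 + (1/50)*(-147)*(-3))/(-147 - 3) = -34722 - (1/107 + 21609/50 + 441/50)/(-150) = -34722 - (-1)*47188/(150*107) = -34722 - 1*(-23594/8025) = -34722 + 23594/8025 = -278620456/8025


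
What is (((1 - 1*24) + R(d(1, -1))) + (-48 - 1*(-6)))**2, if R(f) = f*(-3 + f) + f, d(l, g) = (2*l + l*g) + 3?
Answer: 3249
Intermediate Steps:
d(l, g) = 3 + 2*l + g*l (d(l, g) = (2*l + g*l) + 3 = 3 + 2*l + g*l)
R(f) = f + f*(-3 + f)
(((1 - 1*24) + R(d(1, -1))) + (-48 - 1*(-6)))**2 = (((1 - 1*24) + (3 + 2*1 - 1*1)*(-2 + (3 + 2*1 - 1*1))) + (-48 - 1*(-6)))**2 = (((1 - 24) + (3 + 2 - 1)*(-2 + (3 + 2 - 1))) + (-48 + 6))**2 = ((-23 + 4*(-2 + 4)) - 42)**2 = ((-23 + 4*2) - 42)**2 = ((-23 + 8) - 42)**2 = (-15 - 42)**2 = (-57)**2 = 3249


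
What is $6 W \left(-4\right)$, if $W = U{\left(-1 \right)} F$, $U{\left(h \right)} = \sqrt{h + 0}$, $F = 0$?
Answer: $0$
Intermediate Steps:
$U{\left(h \right)} = \sqrt{h}$
$W = 0$ ($W = \sqrt{-1} \cdot 0 = i 0 = 0$)
$6 W \left(-4\right) = 6 \cdot 0 \left(-4\right) = 0 \left(-4\right) = 0$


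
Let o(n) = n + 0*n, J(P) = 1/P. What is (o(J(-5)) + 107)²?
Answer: 285156/25 ≈ 11406.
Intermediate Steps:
o(n) = n (o(n) = n + 0 = n)
(o(J(-5)) + 107)² = (1/(-5) + 107)² = (-⅕ + 107)² = (534/5)² = 285156/25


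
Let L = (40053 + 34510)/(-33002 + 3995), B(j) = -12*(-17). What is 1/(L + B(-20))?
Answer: 29007/5842865 ≈ 0.0049645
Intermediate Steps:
B(j) = 204
L = -74563/29007 (L = 74563/(-29007) = 74563*(-1/29007) = -74563/29007 ≈ -2.5705)
1/(L + B(-20)) = 1/(-74563/29007 + 204) = 1/(5842865/29007) = 29007/5842865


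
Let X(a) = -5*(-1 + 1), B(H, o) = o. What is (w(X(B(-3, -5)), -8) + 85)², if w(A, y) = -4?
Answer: 6561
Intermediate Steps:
X(a) = 0 (X(a) = -5*0 = 0)
(w(X(B(-3, -5)), -8) + 85)² = (-4 + 85)² = 81² = 6561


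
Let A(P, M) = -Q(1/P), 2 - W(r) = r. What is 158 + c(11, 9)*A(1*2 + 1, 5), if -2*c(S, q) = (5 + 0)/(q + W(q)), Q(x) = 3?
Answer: 647/4 ≈ 161.75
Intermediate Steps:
W(r) = 2 - r
c(S, q) = -5/4 (c(S, q) = -(5 + 0)/(2*(q + (2 - q))) = -5/(2*2) = -½*5/2 = -5/4)
A(P, M) = -3 (A(P, M) = -1*3 = -3)
158 + c(11, 9)*A(1*2 + 1, 5) = 158 - 5/4*(-3) = 158 + 15/4 = 647/4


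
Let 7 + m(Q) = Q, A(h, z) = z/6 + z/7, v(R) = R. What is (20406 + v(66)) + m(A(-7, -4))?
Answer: 429739/21 ≈ 20464.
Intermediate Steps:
A(h, z) = 13*z/42 (A(h, z) = z*(⅙) + z*(⅐) = z/6 + z/7 = 13*z/42)
m(Q) = -7 + Q
(20406 + v(66)) + m(A(-7, -4)) = (20406 + 66) + (-7 + (13/42)*(-4)) = 20472 + (-7 - 26/21) = 20472 - 173/21 = 429739/21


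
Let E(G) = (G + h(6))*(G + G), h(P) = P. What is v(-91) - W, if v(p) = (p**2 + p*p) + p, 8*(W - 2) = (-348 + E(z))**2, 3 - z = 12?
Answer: 11329/2 ≈ 5664.5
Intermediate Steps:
z = -9 (z = 3 - 1*12 = 3 - 12 = -9)
E(G) = 2*G*(6 + G) (E(G) = (G + 6)*(G + G) = (6 + G)*(2*G) = 2*G*(6 + G))
W = 21613/2 (W = 2 + (-348 + 2*(-9)*(6 - 9))**2/8 = 2 + (-348 + 2*(-9)*(-3))**2/8 = 2 + (-348 + 54)**2/8 = 2 + (1/8)*(-294)**2 = 2 + (1/8)*86436 = 2 + 21609/2 = 21613/2 ≈ 10807.)
v(p) = p + 2*p**2 (v(p) = (p**2 + p**2) + p = 2*p**2 + p = p + 2*p**2)
v(-91) - W = -91*(1 + 2*(-91)) - 1*21613/2 = -91*(1 - 182) - 21613/2 = -91*(-181) - 21613/2 = 16471 - 21613/2 = 11329/2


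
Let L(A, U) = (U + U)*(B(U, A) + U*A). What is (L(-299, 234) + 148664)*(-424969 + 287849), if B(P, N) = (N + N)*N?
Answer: -7004626013440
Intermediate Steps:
B(P, N) = 2*N**2 (B(P, N) = (2*N)*N = 2*N**2)
L(A, U) = 2*U*(2*A**2 + A*U) (L(A, U) = (U + U)*(2*A**2 + U*A) = (2*U)*(2*A**2 + A*U) = 2*U*(2*A**2 + A*U))
(L(-299, 234) + 148664)*(-424969 + 287849) = (2*(-299)*234*(234 + 2*(-299)) + 148664)*(-424969 + 287849) = (2*(-299)*234*(234 - 598) + 148664)*(-137120) = (2*(-299)*234*(-364) + 148664)*(-137120) = (50935248 + 148664)*(-137120) = 51083912*(-137120) = -7004626013440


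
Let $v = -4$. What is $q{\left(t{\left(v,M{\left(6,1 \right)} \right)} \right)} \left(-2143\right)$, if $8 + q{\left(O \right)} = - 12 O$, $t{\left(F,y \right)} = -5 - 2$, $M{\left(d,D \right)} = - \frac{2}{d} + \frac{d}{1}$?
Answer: $-162868$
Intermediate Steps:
$M{\left(d,D \right)} = d - \frac{2}{d}$ ($M{\left(d,D \right)} = - \frac{2}{d} + d 1 = - \frac{2}{d} + d = d - \frac{2}{d}$)
$t{\left(F,y \right)} = -7$
$q{\left(O \right)} = -8 - 12 O$
$q{\left(t{\left(v,M{\left(6,1 \right)} \right)} \right)} \left(-2143\right) = \left(-8 - -84\right) \left(-2143\right) = \left(-8 + 84\right) \left(-2143\right) = 76 \left(-2143\right) = -162868$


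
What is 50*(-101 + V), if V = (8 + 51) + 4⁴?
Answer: 10700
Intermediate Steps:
V = 315 (V = 59 + 256 = 315)
50*(-101 + V) = 50*(-101 + 315) = 50*214 = 10700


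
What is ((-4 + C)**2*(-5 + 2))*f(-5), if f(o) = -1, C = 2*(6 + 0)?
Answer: 192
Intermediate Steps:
C = 12 (C = 2*6 = 12)
((-4 + C)**2*(-5 + 2))*f(-5) = ((-4 + 12)**2*(-5 + 2))*(-1) = (8**2*(-3))*(-1) = (64*(-3))*(-1) = -192*(-1) = 192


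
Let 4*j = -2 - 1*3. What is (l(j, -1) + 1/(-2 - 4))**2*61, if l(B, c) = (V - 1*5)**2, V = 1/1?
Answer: 550525/36 ≈ 15292.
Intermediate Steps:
V = 1
j = -5/4 (j = (-2 - 1*3)/4 = (-2 - 3)/4 = (1/4)*(-5) = -5/4 ≈ -1.2500)
l(B, c) = 16 (l(B, c) = (1 - 1*5)**2 = (1 - 5)**2 = (-4)**2 = 16)
(l(j, -1) + 1/(-2 - 4))**2*61 = (16 + 1/(-2 - 4))**2*61 = (16 + 1/(-6))**2*61 = (16 - 1/6)**2*61 = (95/6)**2*61 = (9025/36)*61 = 550525/36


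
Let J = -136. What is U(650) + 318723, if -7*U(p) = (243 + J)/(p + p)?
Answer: 2900379193/9100 ≈ 3.1872e+5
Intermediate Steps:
U(p) = -107/(14*p) (U(p) = -(243 - 136)/(7*(p + p)) = -107/(7*(2*p)) = -107*1/(2*p)/7 = -107/(14*p))
U(650) + 318723 = -107/14/650 + 318723 = -107/14*1/650 + 318723 = -107/9100 + 318723 = 2900379193/9100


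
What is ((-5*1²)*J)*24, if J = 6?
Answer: -720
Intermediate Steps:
((-5*1²)*J)*24 = (-5*1²*6)*24 = (-5*1*6)*24 = -5*6*24 = -30*24 = -720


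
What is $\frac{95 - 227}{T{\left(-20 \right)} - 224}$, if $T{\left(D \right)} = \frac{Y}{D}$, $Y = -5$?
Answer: $\frac{528}{895} \approx 0.58994$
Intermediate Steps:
$T{\left(D \right)} = - \frac{5}{D}$
$\frac{95 - 227}{T{\left(-20 \right)} - 224} = \frac{95 - 227}{- \frac{5}{-20} - 224} = - \frac{132}{\left(-5\right) \left(- \frac{1}{20}\right) - 224} = - \frac{132}{\frac{1}{4} - 224} = - \frac{132}{- \frac{895}{4}} = \left(-132\right) \left(- \frac{4}{895}\right) = \frac{528}{895}$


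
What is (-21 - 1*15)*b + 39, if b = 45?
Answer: -1581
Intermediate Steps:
(-21 - 1*15)*b + 39 = (-21 - 1*15)*45 + 39 = (-21 - 15)*45 + 39 = -36*45 + 39 = -1620 + 39 = -1581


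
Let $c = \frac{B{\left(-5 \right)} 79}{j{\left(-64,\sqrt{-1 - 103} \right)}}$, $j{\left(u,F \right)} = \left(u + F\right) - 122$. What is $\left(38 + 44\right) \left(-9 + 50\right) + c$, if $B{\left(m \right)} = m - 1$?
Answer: $\frac{29187391}{8675} + \frac{237 i \sqrt{26}}{8675} \approx 3364.5 + 0.1393 i$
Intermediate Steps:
$j{\left(u,F \right)} = -122 + F + u$ ($j{\left(u,F \right)} = \left(F + u\right) - 122 = -122 + F + u$)
$B{\left(m \right)} = -1 + m$
$c = - \frac{474}{-186 + 2 i \sqrt{26}}$ ($c = \frac{\left(-1 - 5\right) 79}{-122 + \sqrt{-1 - 103} - 64} = \frac{\left(-6\right) 79}{-122 + \sqrt{-104} - 64} = - \frac{474}{-122 + 2 i \sqrt{26} - 64} = - \frac{474}{-186 + 2 i \sqrt{26}} \approx 2.5407 + 0.1393 i$)
$\left(38 + 44\right) \left(-9 + 50\right) + c = \left(38 + 44\right) \left(-9 + 50\right) + \left(\frac{22041}{8675} + \frac{237 i \sqrt{26}}{8675}\right) = 82 \cdot 41 + \left(\frac{22041}{8675} + \frac{237 i \sqrt{26}}{8675}\right) = 3362 + \left(\frac{22041}{8675} + \frac{237 i \sqrt{26}}{8675}\right) = \frac{29187391}{8675} + \frac{237 i \sqrt{26}}{8675}$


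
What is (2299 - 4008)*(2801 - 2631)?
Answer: -290530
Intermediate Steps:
(2299 - 4008)*(2801 - 2631) = -1709*170 = -290530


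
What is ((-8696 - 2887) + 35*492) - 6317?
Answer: -680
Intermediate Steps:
((-8696 - 2887) + 35*492) - 6317 = (-11583 + 17220) - 6317 = 5637 - 6317 = -680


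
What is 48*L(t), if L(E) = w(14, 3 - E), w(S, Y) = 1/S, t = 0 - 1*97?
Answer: 24/7 ≈ 3.4286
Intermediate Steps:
t = -97 (t = 0 - 97 = -97)
L(E) = 1/14
48*L(t) = 48*(1/14) = 24/7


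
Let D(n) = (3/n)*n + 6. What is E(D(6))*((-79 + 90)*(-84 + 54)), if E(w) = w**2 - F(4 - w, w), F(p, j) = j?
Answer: -23760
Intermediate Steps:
D(n) = 9 (D(n) = 3 + 6 = 9)
E(w) = w**2 - w
E(D(6))*((-79 + 90)*(-84 + 54)) = (9*(-1 + 9))*((-79 + 90)*(-84 + 54)) = (9*8)*(11*(-30)) = 72*(-330) = -23760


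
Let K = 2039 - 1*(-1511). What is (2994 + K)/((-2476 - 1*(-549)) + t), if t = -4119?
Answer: -3272/3023 ≈ -1.0824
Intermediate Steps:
K = 3550 (K = 2039 + 1511 = 3550)
(2994 + K)/((-2476 - 1*(-549)) + t) = (2994 + 3550)/((-2476 - 1*(-549)) - 4119) = 6544/((-2476 + 549) - 4119) = 6544/(-1927 - 4119) = 6544/(-6046) = 6544*(-1/6046) = -3272/3023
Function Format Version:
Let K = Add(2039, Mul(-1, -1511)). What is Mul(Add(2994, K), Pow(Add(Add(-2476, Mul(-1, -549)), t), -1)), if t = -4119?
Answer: Rational(-3272, 3023) ≈ -1.0824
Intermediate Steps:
K = 3550 (K = Add(2039, 1511) = 3550)
Mul(Add(2994, K), Pow(Add(Add(-2476, Mul(-1, -549)), t), -1)) = Mul(Add(2994, 3550), Pow(Add(Add(-2476, Mul(-1, -549)), -4119), -1)) = Mul(6544, Pow(Add(Add(-2476, 549), -4119), -1)) = Mul(6544, Pow(Add(-1927, -4119), -1)) = Mul(6544, Pow(-6046, -1)) = Mul(6544, Rational(-1, 6046)) = Rational(-3272, 3023)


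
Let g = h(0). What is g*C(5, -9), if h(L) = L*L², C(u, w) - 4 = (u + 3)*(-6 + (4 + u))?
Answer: 0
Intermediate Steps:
C(u, w) = 4 + (-2 + u)*(3 + u) (C(u, w) = 4 + (u + 3)*(-6 + (4 + u)) = 4 + (3 + u)*(-2 + u) = 4 + (-2 + u)*(3 + u))
h(L) = L³
g = 0 (g = 0³ = 0)
g*C(5, -9) = 0*(-2 + 5 + 5²) = 0*(-2 + 5 + 25) = 0*28 = 0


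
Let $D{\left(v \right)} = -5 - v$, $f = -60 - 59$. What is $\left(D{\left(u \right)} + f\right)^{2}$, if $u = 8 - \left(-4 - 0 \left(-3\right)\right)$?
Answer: $18496$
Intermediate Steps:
$f = -119$
$u = 12$ ($u = 8 - \left(-4 - 0\right) = 8 - \left(-4 + 0\right) = 8 - -4 = 8 + 4 = 12$)
$\left(D{\left(u \right)} + f\right)^{2} = \left(\left(-5 - 12\right) - 119\right)^{2} = \left(-17 - 119\right)^{2} = \left(-136\right)^{2} = 18496$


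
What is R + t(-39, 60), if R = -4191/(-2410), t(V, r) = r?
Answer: 148791/2410 ≈ 61.739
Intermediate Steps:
R = 4191/2410 (R = -4191*(-1/2410) = 4191/2410 ≈ 1.7390)
R + t(-39, 60) = 4191/2410 + 60 = 148791/2410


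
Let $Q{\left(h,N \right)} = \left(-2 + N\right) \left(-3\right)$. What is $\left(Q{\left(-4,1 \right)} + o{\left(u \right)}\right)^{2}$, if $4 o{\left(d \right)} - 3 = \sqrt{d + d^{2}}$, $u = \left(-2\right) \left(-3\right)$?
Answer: $\frac{\left(15 + \sqrt{42}\right)^{2}}{16} \approx 28.839$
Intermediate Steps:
$Q{\left(h,N \right)} = 6 - 3 N$
$u = 6$
$o{\left(d \right)} = \frac{3}{4} + \frac{\sqrt{d + d^{2}}}{4}$
$\left(Q{\left(-4,1 \right)} + o{\left(u \right)}\right)^{2} = \left(\left(6 - 3\right) + \left(\frac{3}{4} + \frac{\sqrt{6 \left(1 + 6\right)}}{4}\right)\right)^{2} = \left(\left(6 - 3\right) + \left(\frac{3}{4} + \frac{\sqrt{6 \cdot 7}}{4}\right)\right)^{2} = \left(3 + \left(\frac{3}{4} + \frac{\sqrt{42}}{4}\right)\right)^{2} = \left(\frac{15}{4} + \frac{\sqrt{42}}{4}\right)^{2}$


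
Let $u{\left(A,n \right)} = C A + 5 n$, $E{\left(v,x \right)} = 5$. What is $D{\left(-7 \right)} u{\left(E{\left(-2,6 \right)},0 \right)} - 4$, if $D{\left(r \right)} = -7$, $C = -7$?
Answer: $241$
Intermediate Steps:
$u{\left(A,n \right)} = - 7 A + 5 n$
$D{\left(-7 \right)} u{\left(E{\left(-2,6 \right)},0 \right)} - 4 = - 7 \left(\left(-7\right) 5 + 5 \cdot 0\right) - 4 = - 7 \left(-35 + 0\right) - 4 = \left(-7\right) \left(-35\right) - 4 = 245 - 4 = 241$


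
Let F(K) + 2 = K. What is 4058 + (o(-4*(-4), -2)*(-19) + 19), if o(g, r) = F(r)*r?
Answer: 3925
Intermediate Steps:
F(K) = -2 + K
o(g, r) = r*(-2 + r) (o(g, r) = (-2 + r)*r = r*(-2 + r))
4058 + (o(-4*(-4), -2)*(-19) + 19) = 4058 + (-2*(-2 - 2)*(-19) + 19) = 4058 + (-2*(-4)*(-19) + 19) = 4058 + (8*(-19) + 19) = 4058 + (-152 + 19) = 4058 - 133 = 3925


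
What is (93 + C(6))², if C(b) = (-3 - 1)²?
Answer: 11881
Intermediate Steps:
C(b) = 16 (C(b) = (-4)² = 16)
(93 + C(6))² = (93 + 16)² = 109² = 11881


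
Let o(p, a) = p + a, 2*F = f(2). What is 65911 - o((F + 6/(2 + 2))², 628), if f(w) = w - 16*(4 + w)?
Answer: 252851/4 ≈ 63213.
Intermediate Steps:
f(w) = -64 - 15*w (f(w) = w - 4*(16 + 4*w) = w + (-64 - 16*w) = -64 - 15*w)
F = -47 (F = (-64 - 15*2)/2 = (-64 - 30)/2 = (½)*(-94) = -47)
o(p, a) = a + p
65911 - o((F + 6/(2 + 2))², 628) = 65911 - (628 + (-47 + 6/(2 + 2))²) = 65911 - (628 + (-47 + 6/4)²) = 65911 - (628 + (-47 + 6*(¼))²) = 65911 - (628 + (-47 + 3/2)²) = 65911 - (628 + (-91/2)²) = 65911 - (628 + 8281/4) = 65911 - 1*10793/4 = 65911 - 10793/4 = 252851/4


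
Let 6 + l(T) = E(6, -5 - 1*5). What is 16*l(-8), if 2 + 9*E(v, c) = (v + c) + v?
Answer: -96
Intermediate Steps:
E(v, c) = -2/9 + c/9 + 2*v/9 (E(v, c) = -2/9 + ((v + c) + v)/9 = -2/9 + ((c + v) + v)/9 = -2/9 + (c + 2*v)/9 = -2/9 + (c/9 + 2*v/9) = -2/9 + c/9 + 2*v/9)
l(T) = -6 (l(T) = -6 + (-2/9 + (-5 - 1*5)/9 + (2/9)*6) = -6 + (-2/9 + (-5 - 5)/9 + 4/3) = -6 + (-2/9 + (1/9)*(-10) + 4/3) = -6 + (-2/9 - 10/9 + 4/3) = -6 + 0 = -6)
16*l(-8) = 16*(-6) = -96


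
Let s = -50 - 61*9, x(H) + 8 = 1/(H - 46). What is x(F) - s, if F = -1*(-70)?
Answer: 14185/24 ≈ 591.04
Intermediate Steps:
F = 70
x(H) = -8 + 1/(-46 + H) (x(H) = -8 + 1/(H - 46) = -8 + 1/(-46 + H))
s = -599 (s = -50 - 549 = -599)
x(F) - s = (369 - 8*70)/(-46 + 70) - 1*(-599) = (369 - 560)/24 + 599 = (1/24)*(-191) + 599 = -191/24 + 599 = 14185/24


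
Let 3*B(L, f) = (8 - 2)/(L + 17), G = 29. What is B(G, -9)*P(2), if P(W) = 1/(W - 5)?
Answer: -1/69 ≈ -0.014493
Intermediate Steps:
B(L, f) = 2/(17 + L) (B(L, f) = ((8 - 2)/(L + 17))/3 = (6/(17 + L))/3 = 2/(17 + L))
P(W) = 1/(-5 + W)
B(G, -9)*P(2) = (2/(17 + 29))/(-5 + 2) = (2/46)/(-3) = (2*(1/46))*(-1/3) = (1/23)*(-1/3) = -1/69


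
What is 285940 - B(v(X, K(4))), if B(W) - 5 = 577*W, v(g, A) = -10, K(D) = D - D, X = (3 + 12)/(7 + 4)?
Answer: 291705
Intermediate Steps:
X = 15/11 ≈ 1.3636
K(D) = 0
B(W) = 5 + 577*W
285940 - B(v(X, K(4))) = 285940 - (5 + 577*(-10)) = 285940 - (5 - 5770) = 285940 - 1*(-5765) = 285940 + 5765 = 291705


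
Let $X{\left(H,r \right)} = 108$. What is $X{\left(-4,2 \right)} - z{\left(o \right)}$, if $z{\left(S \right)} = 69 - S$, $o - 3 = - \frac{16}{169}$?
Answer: $\frac{7082}{169} \approx 41.905$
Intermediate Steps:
$o = \frac{491}{169}$ ($o = 3 - \frac{16}{169} = \frac{491}{169} \approx 2.9053$)
$X{\left(-4,2 \right)} - z{\left(o \right)} = 108 - \left(69 - \frac{491}{169}\right) = 108 - \frac{11170}{169} = \frac{7082}{169}$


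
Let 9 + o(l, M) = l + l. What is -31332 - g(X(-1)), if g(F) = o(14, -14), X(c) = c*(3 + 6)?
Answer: -31351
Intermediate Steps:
o(l, M) = -9 + 2*l (o(l, M) = -9 + (l + l) = -9 + 2*l)
X(c) = 9*c (X(c) = c*9 = 9*c)
g(F) = 19 (g(F) = -9 + 2*14 = -9 + 28 = 19)
-31332 - g(X(-1)) = -31332 - 1*19 = -31332 - 19 = -31351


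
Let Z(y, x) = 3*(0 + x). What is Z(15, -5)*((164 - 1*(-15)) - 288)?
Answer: 1635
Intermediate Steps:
Z(y, x) = 3*x
Z(15, -5)*((164 - 1*(-15)) - 288) = (3*(-5))*((164 - 1*(-15)) - 288) = -15*((164 + 15) - 288) = -15*(179 - 288) = -15*(-109) = 1635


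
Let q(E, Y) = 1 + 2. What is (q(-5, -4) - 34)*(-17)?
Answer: 527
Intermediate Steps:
q(E, Y) = 3
(q(-5, -4) - 34)*(-17) = (3 - 34)*(-17) = -31*(-17) = 527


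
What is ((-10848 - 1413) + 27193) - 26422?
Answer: -11490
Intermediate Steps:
((-10848 - 1413) + 27193) - 26422 = (-12261 + 27193) - 26422 = 14932 - 26422 = -11490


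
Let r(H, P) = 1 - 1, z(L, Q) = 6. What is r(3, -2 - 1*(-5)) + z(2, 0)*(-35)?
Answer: -210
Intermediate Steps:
r(H, P) = 0
r(3, -2 - 1*(-5)) + z(2, 0)*(-35) = 0 + 6*(-35) = 0 - 210 = -210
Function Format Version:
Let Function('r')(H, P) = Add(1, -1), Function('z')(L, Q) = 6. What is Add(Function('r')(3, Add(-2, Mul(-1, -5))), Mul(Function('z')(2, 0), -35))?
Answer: -210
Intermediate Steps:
Function('r')(H, P) = 0
Add(Function('r')(3, Add(-2, Mul(-1, -5))), Mul(Function('z')(2, 0), -35)) = Add(0, Mul(6, -35)) = Add(0, -210) = -210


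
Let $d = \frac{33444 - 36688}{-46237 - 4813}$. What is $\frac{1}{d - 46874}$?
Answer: $- \frac{25525}{1196457228} \approx -2.1334 \cdot 10^{-5}$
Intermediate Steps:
$d = \frac{1622}{25525}$ ($d = - \frac{3244}{-51050} = \left(-3244\right) \left(- \frac{1}{51050}\right) = \frac{1622}{25525} \approx 0.063546$)
$\frac{1}{d - 46874} = \frac{1}{\frac{1622}{25525} - 46874} = \frac{1}{- \frac{1196457228}{25525}} = - \frac{25525}{1196457228}$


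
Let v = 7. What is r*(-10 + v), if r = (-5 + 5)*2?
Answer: 0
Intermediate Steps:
r = 0 (r = 0*2 = 0)
r*(-10 + v) = 0*(-10 + 7) = 0*(-3) = 0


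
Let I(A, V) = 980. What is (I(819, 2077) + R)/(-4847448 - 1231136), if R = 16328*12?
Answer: -49229/1519646 ≈ -0.032395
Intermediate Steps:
R = 195936
(I(819, 2077) + R)/(-4847448 - 1231136) = (980 + 195936)/(-4847448 - 1231136) = 196916/(-6078584) = 196916*(-1/6078584) = -49229/1519646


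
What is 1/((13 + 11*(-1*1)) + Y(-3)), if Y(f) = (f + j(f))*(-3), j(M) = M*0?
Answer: 1/11 ≈ 0.090909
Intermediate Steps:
j(M) = 0
Y(f) = -3*f (Y(f) = (f + 0)*(-3) = f*(-3) = -3*f)
1/((13 + 11*(-1*1)) + Y(-3)) = 1/((13 + 11*(-1*1)) - 3*(-3)) = 1/((13 + 11*(-1)) + 9) = 1/((13 - 11) + 9) = 1/(2 + 9) = 1/11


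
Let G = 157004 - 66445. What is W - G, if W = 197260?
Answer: 106701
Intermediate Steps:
G = 90559
W - G = 197260 - 1*90559 = 197260 - 90559 = 106701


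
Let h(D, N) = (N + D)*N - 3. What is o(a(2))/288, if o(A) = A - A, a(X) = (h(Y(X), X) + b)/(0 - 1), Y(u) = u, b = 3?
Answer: 0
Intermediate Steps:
h(D, N) = -3 + N*(D + N) (h(D, N) = (D + N)*N - 3 = N*(D + N) - 3 = -3 + N*(D + N))
a(X) = -2*X² (a(X) = ((-3 + X² + X*X) + 3)/(0 - 1) = ((-3 + X² + X²) + 3)/(-1) = ((-3 + 2*X²) + 3)*(-1) = (2*X²)*(-1) = -2*X²)
o(A) = 0
o(a(2))/288 = 0/288 = 0*(1/288) = 0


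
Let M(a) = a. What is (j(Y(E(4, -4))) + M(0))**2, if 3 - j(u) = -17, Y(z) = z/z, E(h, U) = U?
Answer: 400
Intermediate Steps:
Y(z) = 1
j(u) = 20 (j(u) = 3 - 1*(-17) = 3 + 17 = 20)
(j(Y(E(4, -4))) + M(0))**2 = (20 + 0)**2 = 20**2 = 400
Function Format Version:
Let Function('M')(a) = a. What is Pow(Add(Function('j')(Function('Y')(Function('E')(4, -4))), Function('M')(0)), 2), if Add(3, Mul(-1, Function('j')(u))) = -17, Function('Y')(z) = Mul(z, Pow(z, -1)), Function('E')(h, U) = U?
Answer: 400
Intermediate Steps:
Function('Y')(z) = 1
Function('j')(u) = 20 (Function('j')(u) = Add(3, Mul(-1, -17)) = Add(3, 17) = 20)
Pow(Add(Function('j')(Function('Y')(Function('E')(4, -4))), Function('M')(0)), 2) = Pow(Add(20, 0), 2) = Pow(20, 2) = 400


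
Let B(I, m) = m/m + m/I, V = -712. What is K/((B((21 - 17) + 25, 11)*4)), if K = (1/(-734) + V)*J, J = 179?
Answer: -2712863319/117440 ≈ -23100.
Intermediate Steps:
K = -93547011/734 (K = (1/(-734) - 712)*179 = (-1/734 - 712)*179 = -522609/734*179 = -93547011/734 ≈ -1.2745e+5)
B(I, m) = 1 + m/I
K/((B((21 - 17) + 25, 11)*4)) = -93547011*((21 - 17) + 25)/(4*(((21 - 17) + 25) + 11))/734 = -93547011*(4 + 25)/(4*((4 + 25) + 11))/734 = -93547011*29/(4*(29 + 11))/734 = -93547011/(734*(((1/29)*40)*4)) = -93547011/(734*((40/29)*4)) = -93547011/(734*160/29) = -93547011/734*29/160 = -2712863319/117440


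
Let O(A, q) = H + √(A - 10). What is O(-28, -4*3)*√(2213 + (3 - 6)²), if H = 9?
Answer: √2222*(9 + I*√38) ≈ 424.24 + 290.58*I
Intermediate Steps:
O(A, q) = 9 + √(-10 + A) (O(A, q) = 9 + √(A - 10) = 9 + √(-10 + A))
O(-28, -4*3)*√(2213 + (3 - 6)²) = (9 + √(-10 - 28))*√(2213 + (3 - 6)²) = (9 + √(-38))*√(2213 + (-3)²) = (9 + I*√38)*√(2213 + 9) = (9 + I*√38)*√2222 = √2222*(9 + I*√38)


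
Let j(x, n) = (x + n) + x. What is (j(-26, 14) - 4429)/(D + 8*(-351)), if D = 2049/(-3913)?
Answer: 5826457/3663251 ≈ 1.5905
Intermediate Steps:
D = -2049/3913 (D = 2049*(-1/3913) = -2049/3913 ≈ -0.52364)
j(x, n) = n + 2*x (j(x, n) = (n + x) + x = n + 2*x)
(j(-26, 14) - 4429)/(D + 8*(-351)) = ((14 + 2*(-26)) - 4429)/(-2049/3913 + 8*(-351)) = ((14 - 52) - 4429)/(-2049/3913 - 2808) = (-38 - 4429)/(-10989753/3913) = -4467*(-3913/10989753) = 5826457/3663251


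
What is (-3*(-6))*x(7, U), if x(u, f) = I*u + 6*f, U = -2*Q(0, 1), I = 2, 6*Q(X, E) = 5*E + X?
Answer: 72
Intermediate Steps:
Q(X, E) = X/6 + 5*E/6 (Q(X, E) = (5*E + X)/6 = (X + 5*E)/6 = X/6 + 5*E/6)
U = -5/3 (U = -2*((⅙)*0 + (⅚)*1) = -2*(0 + ⅚) = -2*⅚ = -5/3 ≈ -1.6667)
x(u, f) = 2*u + 6*f
(-3*(-6))*x(7, U) = (-3*(-6))*(2*7 + 6*(-5/3)) = 18*(14 - 10) = 18*4 = 72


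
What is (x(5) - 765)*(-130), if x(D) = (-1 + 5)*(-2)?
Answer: 100490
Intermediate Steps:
x(D) = -8 (x(D) = 4*(-2) = -8)
(x(5) - 765)*(-130) = (-8 - 765)*(-130) = -773*(-130) = 100490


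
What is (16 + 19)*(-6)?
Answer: -210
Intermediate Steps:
(16 + 19)*(-6) = 35*(-6) = -210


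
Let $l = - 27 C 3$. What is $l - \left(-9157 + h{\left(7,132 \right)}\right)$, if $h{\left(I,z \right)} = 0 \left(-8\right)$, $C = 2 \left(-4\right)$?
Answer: $9805$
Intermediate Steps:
$C = -8$
$h{\left(I,z \right)} = 0$
$l = 648$ ($l = \left(-27\right) \left(-8\right) 3 = 216 \cdot 3 = 648$)
$l - \left(-9157 + h{\left(7,132 \right)}\right) = 648 - \left(-9157 + 0\right) = 648 - -9157 = 648 + 9157 = 9805$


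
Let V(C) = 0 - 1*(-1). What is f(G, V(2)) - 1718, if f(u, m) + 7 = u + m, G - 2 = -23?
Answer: -1745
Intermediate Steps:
V(C) = 1 (V(C) = 0 + 1 = 1)
G = -21 (G = 2 - 23 = -21)
f(u, m) = -7 + m + u (f(u, m) = -7 + (u + m) = -7 + (m + u) = -7 + m + u)
f(G, V(2)) - 1718 = (-7 + 1 - 21) - 1718 = -27 - 1718 = -1745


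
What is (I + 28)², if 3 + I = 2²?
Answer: 841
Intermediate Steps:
I = 1 (I = -3 + 2² = -3 + 4 = 1)
(I + 28)² = (1 + 28)² = 29² = 841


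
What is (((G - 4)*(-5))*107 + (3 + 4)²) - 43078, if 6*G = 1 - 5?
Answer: -121597/3 ≈ -40532.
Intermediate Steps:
G = -⅔ (G = (1 - 5)/6 = (⅙)*(-4) = -⅔ ≈ -0.66667)
(((G - 4)*(-5))*107 + (3 + 4)²) - 43078 = (((-⅔ - 4)*(-5))*107 + (3 + 4)²) - 43078 = (-14/3*(-5)*107 + 7²) - 43078 = ((70/3)*107 + 49) - 43078 = (7490/3 + 49) - 43078 = 7637/3 - 43078 = -121597/3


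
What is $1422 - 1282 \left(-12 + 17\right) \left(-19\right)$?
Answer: $123212$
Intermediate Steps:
$1422 - 1282 \left(-12 + 17\right) \left(-19\right) = 1422 - 1282 \cdot 5 \left(-19\right) = 1422 - -121790 = 1422 + 121790 = 123212$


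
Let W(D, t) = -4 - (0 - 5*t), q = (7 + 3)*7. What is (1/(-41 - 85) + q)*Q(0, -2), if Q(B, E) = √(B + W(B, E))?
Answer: 8819*I*√14/126 ≈ 261.89*I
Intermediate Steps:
q = 70 (q = 10*7 = 70)
W(D, t) = -4 + 5*t (W(D, t) = -4 - (0 - 5*t) = -4 - (-5)*t = -4 + 5*t)
Q(B, E) = √(-4 + B + 5*E) (Q(B, E) = √(B + (-4 + 5*E)) = √(-4 + B + 5*E))
(1/(-41 - 85) + q)*Q(0, -2) = (1/(-41 - 85) + 70)*√(-4 + 0 + 5*(-2)) = (1/(-126) + 70)*√(-4 + 0 - 10) = (-1/126 + 70)*√(-14) = 8819*(I*√14)/126 = 8819*I*√14/126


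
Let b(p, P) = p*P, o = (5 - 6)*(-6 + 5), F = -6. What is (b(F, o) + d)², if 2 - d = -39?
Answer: 1225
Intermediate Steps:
o = 1 (o = -1*(-1) = 1)
d = 41 (d = 2 - 1*(-39) = 2 + 39 = 41)
b(p, P) = P*p
(b(F, o) + d)² = (1*(-6) + 41)² = (-6 + 41)² = 35² = 1225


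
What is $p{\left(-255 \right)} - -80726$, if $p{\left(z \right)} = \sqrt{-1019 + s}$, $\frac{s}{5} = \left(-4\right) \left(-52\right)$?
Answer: $80726 + \sqrt{21} \approx 80731.0$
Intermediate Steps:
$s = 1040$ ($s = 5 \left(\left(-4\right) \left(-52\right)\right) = 5 \cdot 208 = 1040$)
$p{\left(z \right)} = \sqrt{21}$ ($p{\left(z \right)} = \sqrt{-1019 + 1040} = \sqrt{21}$)
$p{\left(-255 \right)} - -80726 = \sqrt{21} - -80726 = \sqrt{21} + 80726 = 80726 + \sqrt{21}$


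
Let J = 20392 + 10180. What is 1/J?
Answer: 1/30572 ≈ 3.2710e-5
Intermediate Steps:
J = 30572
1/J = 1/30572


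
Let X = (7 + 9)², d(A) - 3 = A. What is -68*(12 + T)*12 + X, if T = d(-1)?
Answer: -11168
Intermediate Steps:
d(A) = 3 + A
T = 2 (T = 3 - 1 = 2)
X = 256 (X = 16² = 256)
-68*(12 + T)*12 + X = -68*(12 + 2)*12 + 256 = -952*12 + 256 = -68*168 + 256 = -11424 + 256 = -11168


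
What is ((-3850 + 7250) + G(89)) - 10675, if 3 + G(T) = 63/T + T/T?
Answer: -647590/89 ≈ -7276.3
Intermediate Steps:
G(T) = -2 + 63/T (G(T) = -3 + (63/T + T/T) = -3 + (63/T + 1) = -3 + (1 + 63/T) = -2 + 63/T)
((-3850 + 7250) + G(89)) - 10675 = ((-3850 + 7250) + (-2 + 63/89)) - 10675 = (3400 + (-2 + 63*(1/89))) - 10675 = (3400 + (-2 + 63/89)) - 10675 = (3400 - 115/89) - 10675 = 302485/89 - 10675 = -647590/89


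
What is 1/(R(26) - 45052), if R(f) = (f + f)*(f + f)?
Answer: -1/42348 ≈ -2.3614e-5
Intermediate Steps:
R(f) = 4*f² (R(f) = (2*f)*(2*f) = 4*f²)
1/(R(26) - 45052) = 1/(4*26² - 45052) = 1/(4*676 - 45052) = 1/(2704 - 45052) = 1/(-42348) = -1/42348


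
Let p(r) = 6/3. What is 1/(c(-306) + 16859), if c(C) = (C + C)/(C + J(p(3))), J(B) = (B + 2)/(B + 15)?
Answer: 2599/43821743 ≈ 5.9308e-5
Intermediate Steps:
p(r) = 2 (p(r) = 6*(⅓) = 2)
J(B) = (2 + B)/(15 + B)
c(C) = 2*C/(4/17 + C) (c(C) = (C + C)/(C + (2 + 2)/(15 + 2)) = (2*C)/(C + 4/17) = (2*C)/(4/17 + C) = 2*C/(4/17 + C))
1/(c(-306) + 16859) = 1/(34*(-306)/(4 + 17*(-306)) + 16859) = 1/(34*(-306)/(4 - 5202) + 16859) = 1/(34*(-306)/(-5198) + 16859) = 1/(34*(-306)*(-1/5198) + 16859) = 1/(5202/2599 + 16859) = 1/(43821743/2599) = 2599/43821743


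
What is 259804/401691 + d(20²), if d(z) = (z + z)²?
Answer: 257082499804/401691 ≈ 6.4000e+5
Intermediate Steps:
d(z) = 4*z² (d(z) = (2*z)² = 4*z²)
259804/401691 + d(20²) = 259804/401691 + 4*(20²)² = 259804*(1/401691) + 4*400² = 259804/401691 + 4*160000 = 259804/401691 + 640000 = 257082499804/401691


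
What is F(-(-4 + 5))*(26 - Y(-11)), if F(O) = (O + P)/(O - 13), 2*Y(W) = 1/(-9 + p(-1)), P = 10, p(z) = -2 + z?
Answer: -1875/112 ≈ -16.741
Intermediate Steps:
Y(W) = -1/24 (Y(W) = 1/(2*(-9 + (-2 - 1))) = 1/(2*(-9 - 3)) = (1/2)/(-12) = (1/2)*(-1/12) = -1/24)
F(O) = (10 + O)/(-13 + O) (F(O) = (O + 10)/(O - 13) = (10 + O)/(-13 + O))
F(-(-4 + 5))*(26 - Y(-11)) = ((10 - (-4 + 5))/(-13 - (-4 + 5)))*(26 - 1*(-1/24)) = ((10 - 1*1)/(-13 - 1*1))*(26 + 1/24) = ((10 - 1)/(-13 - 1))*(625/24) = (9/(-14))*(625/24) = -1/14*9*(625/24) = -9/14*625/24 = -1875/112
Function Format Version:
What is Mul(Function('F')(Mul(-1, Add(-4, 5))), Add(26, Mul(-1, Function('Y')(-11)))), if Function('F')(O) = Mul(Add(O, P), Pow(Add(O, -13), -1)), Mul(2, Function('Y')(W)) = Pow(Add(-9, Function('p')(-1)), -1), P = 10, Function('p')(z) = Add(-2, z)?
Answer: Rational(-1875, 112) ≈ -16.741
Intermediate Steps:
Function('Y')(W) = Rational(-1, 24) (Function('Y')(W) = Mul(Rational(1, 2), Pow(Add(-9, Add(-2, -1)), -1)) = Mul(Rational(1, 2), Pow(Add(-9, -3), -1)) = Mul(Rational(1, 2), Pow(-12, -1)) = Mul(Rational(1, 2), Rational(-1, 12)) = Rational(-1, 24))
Function('F')(O) = Mul(Pow(Add(-13, O), -1), Add(10, O)) (Function('F')(O) = Mul(Add(O, 10), Pow(Add(O, -13), -1)) = Mul(Add(10, O), Pow(Add(-13, O), -1)) = Mul(Pow(Add(-13, O), -1), Add(10, O)))
Mul(Function('F')(Mul(-1, Add(-4, 5))), Add(26, Mul(-1, Function('Y')(-11)))) = Mul(Mul(Pow(Add(-13, Mul(-1, Add(-4, 5))), -1), Add(10, Mul(-1, Add(-4, 5)))), Add(26, Mul(-1, Rational(-1, 24)))) = Mul(Mul(Pow(Add(-13, Mul(-1, 1)), -1), Add(10, Mul(-1, 1))), Add(26, Rational(1, 24))) = Mul(Mul(Pow(Add(-13, -1), -1), Add(10, -1)), Rational(625, 24)) = Mul(Mul(Pow(-14, -1), 9), Rational(625, 24)) = Mul(Mul(Rational(-1, 14), 9), Rational(625, 24)) = Mul(Rational(-9, 14), Rational(625, 24)) = Rational(-1875, 112)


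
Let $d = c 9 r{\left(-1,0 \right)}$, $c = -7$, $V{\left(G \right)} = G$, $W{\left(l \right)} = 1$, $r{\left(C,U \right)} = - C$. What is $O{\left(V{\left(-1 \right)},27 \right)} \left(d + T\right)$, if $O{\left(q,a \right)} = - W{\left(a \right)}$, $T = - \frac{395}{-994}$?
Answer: $\frac{62227}{994} \approx 62.603$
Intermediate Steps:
$T = \frac{395}{994}$ ($T = \left(-395\right) \left(- \frac{1}{994}\right) = \frac{395}{994} \approx 0.39738$)
$O{\left(q,a \right)} = -1$ ($O{\left(q,a \right)} = \left(-1\right) 1 = -1$)
$d = -63$ ($d = \left(-7\right) 9 \left(\left(-1\right) \left(-1\right)\right) = \left(-63\right) 1 = -63$)
$O{\left(V{\left(-1 \right)},27 \right)} \left(d + T\right) = - (-63 + \frac{395}{994}) = \left(-1\right) \left(- \frac{62227}{994}\right) = \frac{62227}{994}$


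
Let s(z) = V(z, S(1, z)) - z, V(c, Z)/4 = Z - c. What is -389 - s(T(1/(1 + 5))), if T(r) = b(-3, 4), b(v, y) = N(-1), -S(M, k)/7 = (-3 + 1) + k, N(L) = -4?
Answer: -577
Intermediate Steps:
S(M, k) = 14 - 7*k (S(M, k) = -7*((-3 + 1) + k) = -7*(-2 + k) = 14 - 7*k)
b(v, y) = -4
T(r) = -4
V(c, Z) = -4*c + 4*Z (V(c, Z) = 4*(Z - c) = -4*c + 4*Z)
s(z) = 56 - 33*z (s(z) = (-4*z + 4*(14 - 7*z)) - z = (-4*z + (56 - 28*z)) - z = (56 - 32*z) - z = 56 - 33*z)
-389 - s(T(1/(1 + 5))) = -389 - (56 - 33*(-4)) = -389 - (56 + 132) = -389 - 1*188 = -389 - 188 = -577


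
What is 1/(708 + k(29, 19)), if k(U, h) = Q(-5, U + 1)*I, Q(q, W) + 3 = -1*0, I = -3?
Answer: 1/717 ≈ 0.0013947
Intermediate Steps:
Q(q, W) = -3 (Q(q, W) = -3 - 1*0 = -3 + 0 = -3)
k(U, h) = 9 (k(U, h) = -3*(-3) = 9)
1/(708 + k(29, 19)) = 1/(708 + 9) = 1/717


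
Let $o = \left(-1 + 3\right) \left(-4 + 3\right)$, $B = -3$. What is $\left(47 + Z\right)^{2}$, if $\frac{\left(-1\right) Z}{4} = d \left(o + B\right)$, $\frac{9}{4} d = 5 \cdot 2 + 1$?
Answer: $\frac{1697809}{81} \approx 20961.0$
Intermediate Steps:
$d = \frac{44}{9}$ ($d = \frac{4 \left(5 \cdot 2 + 1\right)}{9} = \frac{4 \left(10 + 1\right)}{9} = \frac{4}{9} \cdot 11 = \frac{44}{9} \approx 4.8889$)
$o = -2$ ($o = 2 \left(-1\right) = -2$)
$Z = \frac{880}{9}$ ($Z = - 4 \frac{44 \left(-2 - 3\right)}{9} = - 4 \cdot \frac{44}{9} \left(-5\right) = \left(-4\right) \left(- \frac{220}{9}\right) = \frac{880}{9} \approx 97.778$)
$\left(47 + Z\right)^{2} = \left(47 + \frac{880}{9}\right)^{2} = \left(\frac{1303}{9}\right)^{2} = \frac{1697809}{81}$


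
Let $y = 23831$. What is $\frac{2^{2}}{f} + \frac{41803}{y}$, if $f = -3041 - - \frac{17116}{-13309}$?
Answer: $\frac{1691325815239}{964912066335} \approx 1.7528$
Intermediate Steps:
$f = - \frac{40489785}{13309}$ ($f = -3041 - \left(-17116\right) \left(- \frac{1}{13309}\right) = -3041 - \frac{17116}{13309} = - \frac{40489785}{13309} \approx -3042.3$)
$\frac{2^{2}}{f} + \frac{41803}{y} = \frac{2^{2}}{- \frac{40489785}{13309}} + \frac{41803}{23831} = 4 \left(- \frac{13309}{40489785}\right) + 41803 \cdot \frac{1}{23831} = - \frac{53236}{40489785} + \frac{41803}{23831} = \frac{1691325815239}{964912066335}$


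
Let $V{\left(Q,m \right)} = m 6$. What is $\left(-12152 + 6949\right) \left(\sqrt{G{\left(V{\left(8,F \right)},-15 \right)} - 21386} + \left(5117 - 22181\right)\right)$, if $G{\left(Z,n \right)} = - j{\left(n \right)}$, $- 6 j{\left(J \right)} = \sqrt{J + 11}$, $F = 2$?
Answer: $88783992 - \frac{5203 \sqrt{-192474 + 3 i}}{3} \approx 8.8784 \cdot 10^{7} - 7.6088 \cdot 10^{5} i$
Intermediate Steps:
$j{\left(J \right)} = - \frac{\sqrt{11 + J}}{6}$ ($j{\left(J \right)} = - \frac{\sqrt{J + 11}}{6} = - \frac{\sqrt{11 + J}}{6}$)
$V{\left(Q,m \right)} = 6 m$
$G{\left(Z,n \right)} = \frac{\sqrt{11 + n}}{6}$ ($G{\left(Z,n \right)} = - \frac{\left(-1\right) \sqrt{11 + n}}{6} = \frac{\sqrt{11 + n}}{6}$)
$\left(-12152 + 6949\right) \left(\sqrt{G{\left(V{\left(8,F \right)},-15 \right)} - 21386} + \left(5117 - 22181\right)\right) = \left(-12152 + 6949\right) \left(\sqrt{\frac{\sqrt{11 - 15}}{6} - 21386} + \left(5117 - 22181\right)\right) = - 5203 \left(\sqrt{\frac{\sqrt{-4}}{6} - 21386} + \left(5117 - 22181\right)\right) = - 5203 \left(\sqrt{\frac{2 i}{6} - 21386} - 17064\right) = - 5203 \left(\sqrt{\frac{i}{3} - 21386} - 17064\right) = - 5203 \left(\sqrt{-21386 + \frac{i}{3}} - 17064\right) = - 5203 \left(-17064 + \sqrt{-21386 + \frac{i}{3}}\right) = 88783992 - 5203 \sqrt{-21386 + \frac{i}{3}}$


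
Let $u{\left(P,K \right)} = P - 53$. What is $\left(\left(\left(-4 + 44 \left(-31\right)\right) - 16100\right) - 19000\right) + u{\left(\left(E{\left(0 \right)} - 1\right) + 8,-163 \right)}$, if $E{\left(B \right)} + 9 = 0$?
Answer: $-36523$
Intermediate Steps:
$E{\left(B \right)} = -9$ ($E{\left(B \right)} = -9 + 0 = -9$)
$u{\left(P,K \right)} = -53 + P$ ($u{\left(P,K \right)} = P - 53 = -53 + P$)
$\left(\left(\left(-4 + 44 \left(-31\right)\right) - 16100\right) - 19000\right) + u{\left(\left(E{\left(0 \right)} - 1\right) + 8,-163 \right)} = \left(\left(\left(-4 + 44 \left(-31\right)\right) - 16100\right) - 19000\right) + \left(-53 + \left(\left(-9 - 1\right) + 8\right)\right) = \left(\left(\left(-4 - 1364\right) - 16100\right) - 19000\right) + \left(-53 + \left(-10 + 8\right)\right) = \left(\left(-1368 - 16100\right) - 19000\right) - 55 = \left(-17468 - 19000\right) - 55 = -36468 - 55 = -36523$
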